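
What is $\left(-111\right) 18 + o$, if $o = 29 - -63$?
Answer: $-1906$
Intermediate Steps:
$o = 92$ ($o = 29 + 63 = 92$)
$\left(-111\right) 18 + o = \left(-111\right) 18 + 92 = -1998 + 92 = -1906$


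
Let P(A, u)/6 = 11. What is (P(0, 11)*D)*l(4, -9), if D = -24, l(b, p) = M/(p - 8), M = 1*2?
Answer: 3168/17 ≈ 186.35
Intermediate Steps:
P(A, u) = 66 (P(A, u) = 6*11 = 66)
M = 2
l(b, p) = 2/(-8 + p) (l(b, p) = 2/(p - 8) = 2/(-8 + p))
(P(0, 11)*D)*l(4, -9) = (66*(-24))*(2/(-8 - 9)) = -3168/(-17) = -3168*(-1)/17 = -1584*(-2/17) = 3168/17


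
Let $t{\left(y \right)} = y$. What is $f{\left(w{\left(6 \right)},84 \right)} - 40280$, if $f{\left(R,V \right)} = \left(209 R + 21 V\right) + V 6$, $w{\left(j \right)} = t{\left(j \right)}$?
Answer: $-36758$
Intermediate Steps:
$w{\left(j \right)} = j$
$f{\left(R,V \right)} = 27 V + 209 R$ ($f{\left(R,V \right)} = \left(21 V + 209 R\right) + 6 V = 27 V + 209 R$)
$f{\left(w{\left(6 \right)},84 \right)} - 40280 = \left(27 \cdot 84 + 209 \cdot 6\right) - 40280 = \left(2268 + 1254\right) - 40280 = 3522 - 40280 = -36758$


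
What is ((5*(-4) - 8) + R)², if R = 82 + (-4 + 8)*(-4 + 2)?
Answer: 2116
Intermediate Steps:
R = 74 (R = 82 + 4*(-2) = 82 - 8 = 74)
((5*(-4) - 8) + R)² = ((5*(-4) - 8) + 74)² = ((-20 - 8) + 74)² = (-28 + 74)² = 46² = 2116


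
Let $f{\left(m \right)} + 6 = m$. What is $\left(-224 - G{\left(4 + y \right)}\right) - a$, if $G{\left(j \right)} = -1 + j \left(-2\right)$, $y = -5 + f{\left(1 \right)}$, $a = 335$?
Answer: $-570$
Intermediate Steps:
$f{\left(m \right)} = -6 + m$
$y = -10$ ($y = -5 + \left(-6 + 1\right) = -5 - 5 = -10$)
$G{\left(j \right)} = -1 - 2 j$
$\left(-224 - G{\left(4 + y \right)}\right) - a = \left(-224 - \left(-1 - 2 \left(4 - 10\right)\right)\right) - 335 = \left(-224 - \left(-1 - -12\right)\right) - 335 = \left(-224 - \left(-1 + 12\right)\right) - 335 = \left(-224 - 11\right) - 335 = -235 - 335 = -570$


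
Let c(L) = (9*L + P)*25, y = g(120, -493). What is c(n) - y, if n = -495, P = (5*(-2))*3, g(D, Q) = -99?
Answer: -112026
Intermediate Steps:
P = -30 (P = -10*3 = -30)
y = -99
c(L) = -750 + 225*L (c(L) = (9*L - 30)*25 = (-30 + 9*L)*25 = -750 + 225*L)
c(n) - y = (-750 + 225*(-495)) - 1*(-99) = (-750 - 111375) + 99 = -112125 + 99 = -112026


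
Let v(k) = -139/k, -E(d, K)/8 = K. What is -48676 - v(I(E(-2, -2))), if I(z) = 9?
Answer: -437945/9 ≈ -48661.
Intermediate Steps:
E(d, K) = -8*K
-48676 - v(I(E(-2, -2))) = -48676 - (-139)/9 = -48676 - 1*(-139/9) = -48676 + 139/9 = -437945/9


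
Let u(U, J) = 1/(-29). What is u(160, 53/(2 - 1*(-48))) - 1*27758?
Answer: -804983/29 ≈ -27758.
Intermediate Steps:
u(U, J) = -1/29
u(160, 53/(2 - 1*(-48))) - 1*27758 = -1/29 - 1*27758 = -1/29 - 27758 = -804983/29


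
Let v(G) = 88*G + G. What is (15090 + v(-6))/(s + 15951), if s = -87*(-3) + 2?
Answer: 7278/8107 ≈ 0.89774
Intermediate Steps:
v(G) = 89*G
s = 263 (s = 261 + 2 = 263)
(15090 + v(-6))/(s + 15951) = (15090 + 89*(-6))/(263 + 15951) = (15090 - 534)/16214 = 14556*(1/16214) = 7278/8107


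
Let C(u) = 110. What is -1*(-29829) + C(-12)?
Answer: 29939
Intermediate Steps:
-1*(-29829) + C(-12) = -1*(-29829) + 110 = 29829 + 110 = 29939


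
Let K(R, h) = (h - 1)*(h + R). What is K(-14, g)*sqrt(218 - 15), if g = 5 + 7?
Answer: -22*sqrt(203) ≈ -313.45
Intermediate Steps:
g = 12
K(R, h) = (-1 + h)*(R + h)
K(-14, g)*sqrt(218 - 15) = (12**2 - 1*(-14) - 1*12 - 14*12)*sqrt(218 - 15) = (144 + 14 - 12 - 168)*sqrt(203) = -22*sqrt(203)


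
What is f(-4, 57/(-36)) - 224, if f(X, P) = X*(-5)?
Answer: -204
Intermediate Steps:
f(X, P) = -5*X
f(-4, 57/(-36)) - 224 = -5*(-4) - 224 = 20 - 224 = -204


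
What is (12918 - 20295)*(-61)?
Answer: 449997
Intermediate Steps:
(12918 - 20295)*(-61) = -7377*(-61) = 449997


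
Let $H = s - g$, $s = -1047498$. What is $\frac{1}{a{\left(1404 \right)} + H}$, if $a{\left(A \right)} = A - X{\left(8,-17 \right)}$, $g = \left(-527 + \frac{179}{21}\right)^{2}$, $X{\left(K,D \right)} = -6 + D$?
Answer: $- \frac{441}{579865855} \approx -7.6052 \cdot 10^{-7}$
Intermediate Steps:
$g = \frac{118548544}{441}$ ($g = \left(-527 + 179 \cdot \frac{1}{21}\right)^{2} = \left(-527 + \frac{179}{21}\right)^{2} = \left(- \frac{10888}{21}\right)^{2} = \frac{118548544}{441} \approx 2.6882 \cdot 10^{5}$)
$a{\left(A \right)} = 23 + A$ ($a{\left(A \right)} = A - \left(-6 - 17\right) = A - -23 = A + 23 = 23 + A$)
$H = - \frac{580495162}{441}$ ($H = -1047498 - \frac{118548544}{441} = - \frac{580495162}{441} \approx -1.3163 \cdot 10^{6}$)
$\frac{1}{a{\left(1404 \right)} + H} = \frac{1}{\left(23 + 1404\right) - \frac{580495162}{441}} = \frac{1}{1427 - \frac{580495162}{441}} = \frac{1}{- \frac{579865855}{441}} = - \frac{441}{579865855}$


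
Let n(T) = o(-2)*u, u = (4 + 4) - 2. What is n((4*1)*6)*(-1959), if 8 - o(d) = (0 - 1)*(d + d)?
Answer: -47016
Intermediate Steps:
o(d) = 8 + 2*d (o(d) = 8 - (0 - 1)*(d + d) = 8 - (-1)*2*d = 8 - (-2)*d = 8 + 2*d)
u = 6 (u = 8 - 2 = 6)
n(T) = 24 (n(T) = (8 + 2*(-2))*6 = (8 - 4)*6 = 4*6 = 24)
n((4*1)*6)*(-1959) = 24*(-1959) = -47016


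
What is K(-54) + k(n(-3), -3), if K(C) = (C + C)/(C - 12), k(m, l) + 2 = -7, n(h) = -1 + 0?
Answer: -81/11 ≈ -7.3636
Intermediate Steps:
n(h) = -1
k(m, l) = -9 (k(m, l) = -2 - 7 = -9)
K(C) = 2*C/(-12 + C) (K(C) = (2*C)/(-12 + C) = 2*C/(-12 + C))
K(-54) + k(n(-3), -3) = 2*(-54)/(-12 - 54) - 9 = 2*(-54)/(-66) - 9 = 2*(-54)*(-1/66) - 9 = 18/11 - 9 = -81/11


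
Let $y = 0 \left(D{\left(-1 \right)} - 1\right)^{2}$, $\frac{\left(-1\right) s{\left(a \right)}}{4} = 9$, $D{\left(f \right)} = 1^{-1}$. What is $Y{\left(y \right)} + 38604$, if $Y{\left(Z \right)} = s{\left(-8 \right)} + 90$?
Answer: $38658$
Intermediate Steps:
$D{\left(f \right)} = 1$
$s{\left(a \right)} = -36$ ($s{\left(a \right)} = \left(-4\right) 9 = -36$)
$y = 0$ ($y = 0 \left(1 - 1\right)^{2} = 0 \cdot 0^{2} = 0 \cdot 0 = 0$)
$Y{\left(Z \right)} = 54$ ($Y{\left(Z \right)} = -36 + 90 = 54$)
$Y{\left(y \right)} + 38604 = 54 + 38604 = 38658$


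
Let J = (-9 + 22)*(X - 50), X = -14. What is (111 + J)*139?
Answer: -100219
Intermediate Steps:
J = -832 (J = (-9 + 22)*(-14 - 50) = 13*(-64) = -832)
(111 + J)*139 = (111 - 832)*139 = -721*139 = -100219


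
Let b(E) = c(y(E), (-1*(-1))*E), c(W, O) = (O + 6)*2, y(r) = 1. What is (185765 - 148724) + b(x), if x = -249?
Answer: 36555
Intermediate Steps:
c(W, O) = 12 + 2*O (c(W, O) = (6 + O)*2 = 12 + 2*O)
b(E) = 12 + 2*E (b(E) = 12 + 2*((-1*(-1))*E) = 12 + 2*(1*E) = 12 + 2*E)
(185765 - 148724) + b(x) = (185765 - 148724) + (12 + 2*(-249)) = 37041 + (12 - 498) = 37041 - 486 = 36555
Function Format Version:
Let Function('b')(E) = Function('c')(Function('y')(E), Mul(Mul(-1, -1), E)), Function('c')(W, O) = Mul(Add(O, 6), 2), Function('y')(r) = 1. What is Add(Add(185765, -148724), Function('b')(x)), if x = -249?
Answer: 36555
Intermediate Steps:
Function('c')(W, O) = Add(12, Mul(2, O)) (Function('c')(W, O) = Mul(Add(6, O), 2) = Add(12, Mul(2, O)))
Function('b')(E) = Add(12, Mul(2, E)) (Function('b')(E) = Add(12, Mul(2, Mul(Mul(-1, -1), E))) = Add(12, Mul(2, Mul(1, E))) = Add(12, Mul(2, E)))
Add(Add(185765, -148724), Function('b')(x)) = Add(Add(185765, -148724), Add(12, Mul(2, -249))) = Add(37041, Add(12, -498)) = Add(37041, -486) = 36555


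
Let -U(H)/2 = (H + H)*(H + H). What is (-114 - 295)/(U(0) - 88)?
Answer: 409/88 ≈ 4.6477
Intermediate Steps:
U(H) = -8*H**2 (U(H) = -2*(H + H)*(H + H) = -2*2*H*2*H = -8*H**2)
(-114 - 295)/(U(0) - 88) = (-114 - 295)/(-8*0**2 - 88) = -409/(-8*0 - 88) = -409/(0 - 88) = -409/(-88) = -409*(-1/88) = 409/88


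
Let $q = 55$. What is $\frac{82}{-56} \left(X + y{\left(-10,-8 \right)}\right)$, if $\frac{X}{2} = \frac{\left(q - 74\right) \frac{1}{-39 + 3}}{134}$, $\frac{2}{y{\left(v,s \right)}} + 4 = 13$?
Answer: $- \frac{7585}{22512} \approx -0.33693$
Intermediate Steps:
$y{\left(v,s \right)} = \frac{2}{9}$ ($y{\left(v,s \right)} = \frac{2}{-4 + 13} = \frac{2}{9}$)
$X = \frac{19}{2412}$ ($X = 2 \frac{\left(55 - 74\right) \frac{1}{-39 + 3}}{134} = 2 - \frac{19}{-36} \cdot \frac{1}{134} = 2 \left(-19\right) \left(- \frac{1}{36}\right) \frac{1}{134} = 2 \cdot \frac{19}{36} \cdot \frac{1}{134} = 2 \cdot \frac{19}{4824} = \frac{19}{2412} \approx 0.0078773$)
$\frac{82}{-56} \left(X + y{\left(-10,-8 \right)}\right) = \frac{82}{-56} \left(\frac{19}{2412} + \frac{2}{9}\right) = 82 \left(- \frac{1}{56}\right) \frac{185}{804} = \left(- \frac{41}{28}\right) \frac{185}{804} = - \frac{7585}{22512}$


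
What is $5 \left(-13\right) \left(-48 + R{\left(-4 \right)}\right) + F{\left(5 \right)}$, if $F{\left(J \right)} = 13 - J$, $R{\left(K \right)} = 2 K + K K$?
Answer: $2608$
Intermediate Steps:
$R{\left(K \right)} = K^{2} + 2 K$ ($R{\left(K \right)} = 2 K + K^{2} = K^{2} + 2 K$)
$5 \left(-13\right) \left(-48 + R{\left(-4 \right)}\right) + F{\left(5 \right)} = 5 \left(-13\right) \left(-48 - 4 \left(2 - 4\right)\right) + \left(13 - 5\right) = - 65 \left(-48 - -8\right) + \left(13 - 5\right) = - 65 \left(-48 + 8\right) + 8 = \left(-65\right) \left(-40\right) + 8 = 2600 + 8 = 2608$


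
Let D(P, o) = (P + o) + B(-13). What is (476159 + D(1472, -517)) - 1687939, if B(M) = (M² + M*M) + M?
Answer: -1210500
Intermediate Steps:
B(M) = M + 2*M² (B(M) = (M² + M²) + M = 2*M² + M = M + 2*M²)
D(P, o) = 325 + P + o (D(P, o) = (P + o) - 13*(1 + 2*(-13)) = (P + o) - 13*(1 - 26) = (P + o) - 13*(-25) = (P + o) + 325 = 325 + P + o)
(476159 + D(1472, -517)) - 1687939 = (476159 + (325 + 1472 - 517)) - 1687939 = (476159 + 1280) - 1687939 = 477439 - 1687939 = -1210500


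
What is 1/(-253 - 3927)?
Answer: -1/4180 ≈ -0.00023923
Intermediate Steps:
1/(-253 - 3927) = 1/(-4180) = -1/4180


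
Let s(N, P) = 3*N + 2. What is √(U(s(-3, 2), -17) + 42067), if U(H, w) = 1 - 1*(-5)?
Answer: √42073 ≈ 205.12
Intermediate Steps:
s(N, P) = 2 + 3*N
U(H, w) = 6 (U(H, w) = 1 + 5 = 6)
√(U(s(-3, 2), -17) + 42067) = √(6 + 42067) = √42073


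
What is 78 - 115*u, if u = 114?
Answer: -13032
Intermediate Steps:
78 - 115*u = 78 - 115*114 = 78 - 13110 = -13032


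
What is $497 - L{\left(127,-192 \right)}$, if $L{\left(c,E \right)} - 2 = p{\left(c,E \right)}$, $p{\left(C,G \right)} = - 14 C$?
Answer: $2273$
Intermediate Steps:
$L{\left(c,E \right)} = 2 - 14 c$
$497 - L{\left(127,-192 \right)} = 497 - \left(2 - 1778\right) = 497 - -1776 = 497 + 1776 = 2273$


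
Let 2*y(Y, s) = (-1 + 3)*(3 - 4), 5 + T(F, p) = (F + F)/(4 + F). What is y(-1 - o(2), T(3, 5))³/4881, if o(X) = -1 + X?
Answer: -1/4881 ≈ -0.00020488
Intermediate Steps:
T(F, p) = -5 + 2*F/(4 + F) (T(F, p) = -5 + (F + F)/(4 + F) = -5 + (2*F)/(4 + F) = -5 + 2*F/(4 + F))
y(Y, s) = -1 (y(Y, s) = ((-1 + 3)*(3 - 4))/2 = (2*(-1))/2 = (½)*(-2) = -1)
y(-1 - o(2), T(3, 5))³/4881 = (-1)³/4881 = -1*1/4881 = -1/4881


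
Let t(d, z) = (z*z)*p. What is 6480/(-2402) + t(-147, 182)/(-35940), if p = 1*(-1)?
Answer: -19165919/10790985 ≈ -1.7761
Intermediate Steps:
p = -1
t(d, z) = -z**2 (t(d, z) = (z*z)*(-1) = z**2*(-1) = -z**2)
6480/(-2402) + t(-147, 182)/(-35940) = 6480/(-2402) - 1*182**2/(-35940) = 6480*(-1/2402) - 1*33124*(-1/35940) = -3240/1201 - 33124*(-1/35940) = -3240/1201 + 8281/8985 = -19165919/10790985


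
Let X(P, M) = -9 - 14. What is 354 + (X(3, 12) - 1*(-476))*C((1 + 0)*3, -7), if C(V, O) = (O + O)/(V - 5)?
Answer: 3525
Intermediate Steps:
X(P, M) = -23
C(V, O) = 2*O/(-5 + V) (C(V, O) = (2*O)/(-5 + V) = 2*O/(-5 + V))
354 + (X(3, 12) - 1*(-476))*C((1 + 0)*3, -7) = 354 + (-23 - 1*(-476))*(2*(-7)/(-5 + (1 + 0)*3)) = 354 + (-23 + 476)*(2*(-7)/(-5 + 1*3)) = 354 + 453*(2*(-7)/(-5 + 3)) = 354 + 453*(2*(-7)/(-2)) = 354 + 453*(2*(-7)*(-½)) = 354 + 453*7 = 354 + 3171 = 3525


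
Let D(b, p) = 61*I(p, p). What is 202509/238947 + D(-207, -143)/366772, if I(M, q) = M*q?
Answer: 124111496777/29213023028 ≈ 4.2485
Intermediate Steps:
D(b, p) = 61*p² (D(b, p) = 61*(p*p) = 61*p²)
202509/238947 + D(-207, -143)/366772 = 202509/238947 + (61*(-143)²)/366772 = 202509*(1/238947) + (61*20449)*(1/366772) = 67503/79649 + 1247389*(1/366772) = 67503/79649 + 1247389/366772 = 124111496777/29213023028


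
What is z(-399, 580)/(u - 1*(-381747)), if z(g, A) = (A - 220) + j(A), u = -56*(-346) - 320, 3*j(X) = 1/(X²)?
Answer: 27947077/31114645200 ≈ 0.00089820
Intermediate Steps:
j(X) = 1/(3*X²) (j(X) = 1/(3*(X²)) = 1/(3*X²))
u = 19056 (u = 19376 - 320 = 19056)
z(g, A) = -220 + A + 1/(3*A²) (z(g, A) = (A - 220) + 1/(3*A²) = (-220 + A) + 1/(3*A²) = -220 + A + 1/(3*A²))
z(-399, 580)/(u - 1*(-381747)) = (-220 + 580 + (⅓)/580²)/(19056 - 1*(-381747)) = (-220 + 580 + (⅓)*(1/336400))/(19056 + 381747) = (-220 + 580 + 1/1009200)/400803 = (363312001/1009200)*(1/400803) = 27947077/31114645200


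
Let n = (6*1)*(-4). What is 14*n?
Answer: -336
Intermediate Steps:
n = -24 (n = 6*(-4) = -24)
14*n = 14*(-24) = -336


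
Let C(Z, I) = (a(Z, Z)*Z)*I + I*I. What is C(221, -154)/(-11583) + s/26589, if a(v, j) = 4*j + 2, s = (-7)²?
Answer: 24276908663/9332739 ≈ 2601.3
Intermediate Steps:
s = 49
a(v, j) = 2 + 4*j
C(Z, I) = I² + I*Z*(2 + 4*Z) (C(Z, I) = ((2 + 4*Z)*Z)*I + I*I = (Z*(2 + 4*Z))*I + I² = I*Z*(2 + 4*Z) + I² = I² + I*Z*(2 + 4*Z))
C(221, -154)/(-11583) + s/26589 = -154*(-154 + 2*221*(1 + 2*221))/(-11583) + 49/26589 = -154*(-154 + 2*221*(1 + 442))*(-1/11583) + 49*(1/26589) = -154*(-154 + 2*221*443)*(-1/11583) + 49/26589 = -154*(-154 + 195806)*(-1/11583) + 49/26589 = -154*195652*(-1/11583) + 49/26589 = -30130408*(-1/11583) + 49/26589 = 2739128/1053 + 49/26589 = 24276908663/9332739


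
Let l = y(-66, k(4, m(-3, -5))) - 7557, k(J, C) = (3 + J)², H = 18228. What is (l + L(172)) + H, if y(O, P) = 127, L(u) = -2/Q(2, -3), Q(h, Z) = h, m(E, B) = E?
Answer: 10797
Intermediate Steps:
L(u) = -1 (L(u) = -2/2 = -2*½ = -1)
l = -7430 (l = 127 - 7557 = -7430)
(l + L(172)) + H = (-7430 - 1) + 18228 = -7431 + 18228 = 10797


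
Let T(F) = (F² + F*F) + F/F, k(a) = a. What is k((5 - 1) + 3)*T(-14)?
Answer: 2751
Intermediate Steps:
T(F) = 1 + 2*F² (T(F) = (F² + F²) + 1 = 2*F² + 1 = 1 + 2*F²)
k((5 - 1) + 3)*T(-14) = ((5 - 1) + 3)*(1 + 2*(-14)²) = (4 + 3)*(1 + 2*196) = 7*(1 + 392) = 7*393 = 2751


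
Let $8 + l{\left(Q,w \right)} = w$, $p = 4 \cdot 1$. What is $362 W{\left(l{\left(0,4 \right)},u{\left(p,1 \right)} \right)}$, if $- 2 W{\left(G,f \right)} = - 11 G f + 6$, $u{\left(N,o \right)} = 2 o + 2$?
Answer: $-32942$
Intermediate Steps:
$p = 4$
$l{\left(Q,w \right)} = -8 + w$
$u{\left(N,o \right)} = 2 + 2 o$
$W{\left(G,f \right)} = -3 + \frac{11 G f}{2}$ ($W{\left(G,f \right)} = - \frac{- 11 G f + 6}{2} = - \frac{6 - 11 G f}{2} = -3 + \frac{11 G f}{2}$)
$362 W{\left(l{\left(0,4 \right)},u{\left(p,1 \right)} \right)} = 362 \left(-3 + \frac{11 \left(-8 + 4\right) \left(2 + 2 \cdot 1\right)}{2}\right) = 362 \left(-3 + \frac{11}{2} \left(-4\right) \left(2 + 2\right)\right) = 362 \left(-3 + \frac{11}{2} \left(-4\right) 4\right) = 362 \left(-3 - 88\right) = 362 \left(-91\right) = -32942$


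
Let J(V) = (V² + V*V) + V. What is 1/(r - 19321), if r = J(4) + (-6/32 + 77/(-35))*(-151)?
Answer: -80/1513959 ≈ -5.2842e-5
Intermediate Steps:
J(V) = V + 2*V² (J(V) = (V² + V²) + V = 2*V² + V = V + 2*V²)
r = 31721/80 (r = 4*(1 + 2*4) + (-6/32 + 77/(-35))*(-151) = 4*(1 + 8) + (-6*1/32 + 77*(-1/35))*(-151) = 4*9 + (-3/16 - 11/5)*(-151) = 36 - 191/80*(-151) = 36 + 28841/80 = 31721/80 ≈ 396.51)
1/(r - 19321) = 1/(31721/80 - 19321) = 1/(-1513959/80) = -80/1513959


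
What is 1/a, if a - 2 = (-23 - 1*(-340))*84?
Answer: 1/26630 ≈ 3.7552e-5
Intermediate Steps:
a = 26630 (a = 2 + (-23 - 1*(-340))*84 = 2 + (-23 + 340)*84 = 2 + 317*84 = 2 + 26628 = 26630)
1/a = 1/26630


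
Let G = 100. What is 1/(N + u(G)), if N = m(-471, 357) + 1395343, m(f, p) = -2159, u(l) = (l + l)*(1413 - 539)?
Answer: 1/1567984 ≈ 6.3776e-7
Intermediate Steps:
u(l) = 1748*l (u(l) = (2*l)*874 = 1748*l)
N = 1393184 (N = -2159 + 1395343 = 1393184)
1/(N + u(G)) = 1/(1393184 + 1748*100) = 1/(1393184 + 174800) = 1/1567984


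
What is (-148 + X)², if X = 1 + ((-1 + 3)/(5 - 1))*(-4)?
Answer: 22201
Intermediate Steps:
X = -1 (X = 1 + (2/4)*(-4) = 1 + (2*(¼))*(-4) = 1 + (½)*(-4) = 1 - 2 = -1)
(-148 + X)² = (-148 - 1)² = (-149)² = 22201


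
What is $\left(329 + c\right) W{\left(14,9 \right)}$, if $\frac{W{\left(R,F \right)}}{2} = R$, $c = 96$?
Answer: $11900$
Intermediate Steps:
$W{\left(R,F \right)} = 2 R$
$\left(329 + c\right) W{\left(14,9 \right)} = \left(329 + 96\right) 2 \cdot 14 = 425 \cdot 28 = 11900$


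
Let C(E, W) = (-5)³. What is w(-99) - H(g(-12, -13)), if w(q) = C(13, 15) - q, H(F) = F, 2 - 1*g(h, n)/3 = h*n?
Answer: 436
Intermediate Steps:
g(h, n) = 6 - 3*h*n
C(E, W) = -125
w(q) = -125 - q
w(-99) - H(g(-12, -13)) = (-125 - 1*(-99)) - (6 - 3*(-12)*(-13)) = (-125 + 99) - (6 - 468) = -26 - 1*(-462) = -26 + 462 = 436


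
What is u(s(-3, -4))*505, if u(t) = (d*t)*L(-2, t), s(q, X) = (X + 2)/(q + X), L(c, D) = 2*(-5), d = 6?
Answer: -60600/7 ≈ -8657.1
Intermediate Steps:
L(c, D) = -10
s(q, X) = (2 + X)/(X + q)
u(t) = -60*t (u(t) = (6*t)*(-10) = -60*t)
u(s(-3, -4))*505 = -60*(2 - 4)/(-4 - 3)*505 = -60*(-2)/(-7)*505 = -(-60)*(-2)/7*505 = -60*2/7*505 = -120/7*505 = -60600/7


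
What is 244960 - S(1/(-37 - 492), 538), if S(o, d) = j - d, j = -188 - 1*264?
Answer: 245950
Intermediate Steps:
j = -452 (j = -188 - 264 = -452)
S(o, d) = -452 - d
244960 - S(1/(-37 - 492), 538) = 244960 - (-452 - 1*538) = 244960 - (-452 - 538) = 244960 - 1*(-990) = 244960 + 990 = 245950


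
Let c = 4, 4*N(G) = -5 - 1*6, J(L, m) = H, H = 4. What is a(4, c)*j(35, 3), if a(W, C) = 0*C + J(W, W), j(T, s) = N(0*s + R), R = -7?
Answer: -11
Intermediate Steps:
J(L, m) = 4
N(G) = -11/4 (N(G) = (-5 - 1*6)/4 = (-5 - 6)/4 = (1/4)*(-11) = -11/4)
j(T, s) = -11/4
a(W, C) = 4 (a(W, C) = 0*C + 4 = 0 + 4 = 4)
a(4, c)*j(35, 3) = 4*(-11/4) = -11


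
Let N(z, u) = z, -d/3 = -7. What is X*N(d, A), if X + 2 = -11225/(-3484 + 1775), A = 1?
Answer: 163947/1709 ≈ 95.932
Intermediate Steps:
d = 21 (d = -3*(-7) = 21)
X = 7807/1709 (X = -2 - 11225/(-3484 + 1775) = -2 - 11225/(-1709) = -2 - 11225*(-1/1709) = -2 + 11225/1709 = 7807/1709 ≈ 4.5682)
X*N(d, A) = (7807/1709)*21 = 163947/1709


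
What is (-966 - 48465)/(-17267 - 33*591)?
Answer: 49431/36770 ≈ 1.3443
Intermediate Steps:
(-966 - 48465)/(-17267 - 33*591) = -49431/(-17267 - 19503) = -49431/(-36770) = -49431*(-1/36770) = 49431/36770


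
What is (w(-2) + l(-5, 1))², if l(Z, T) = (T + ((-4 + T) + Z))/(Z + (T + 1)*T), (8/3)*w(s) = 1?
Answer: 4225/576 ≈ 7.3351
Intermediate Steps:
w(s) = 3/8 (w(s) = (3/8)*1 = 3/8)
l(Z, T) = (-4 + Z + 2*T)/(Z + T*(1 + T)) (l(Z, T) = (T + (-4 + T + Z))/(Z + (1 + T)*T) = (-4 + Z + 2*T)/(Z + T*(1 + T)))
(w(-2) + l(-5, 1))² = (3/8 + (-4 - 5 + 2*1)/(1 - 5 + 1²))² = (3/8 + (-4 - 5 + 2)/(1 - 5 + 1))² = (3/8 - 7/(-3))² = (3/8 - ⅓*(-7))² = (3/8 + 7/3)² = (65/24)² = 4225/576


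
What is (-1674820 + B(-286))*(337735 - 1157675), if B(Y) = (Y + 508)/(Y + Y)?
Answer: 17852278977370/13 ≈ 1.3733e+12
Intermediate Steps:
B(Y) = (508 + Y)/(2*Y) (B(Y) = (508 + Y)/((2*Y)) = (508 + Y)*(1/(2*Y)) = (508 + Y)/(2*Y))
(-1674820 + B(-286))*(337735 - 1157675) = (-1674820 + (½)*(508 - 286)/(-286))*(337735 - 1157675) = (-1674820 + (½)*(-1/286)*222)*(-819940) = (-1674820 - 111/286)*(-819940) = -478998631/286*(-819940) = 17852278977370/13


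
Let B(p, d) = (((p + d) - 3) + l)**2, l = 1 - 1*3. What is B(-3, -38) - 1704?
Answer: 412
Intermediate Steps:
l = -2 (l = 1 - 3 = -2)
B(p, d) = (-5 + d + p)**2 (B(p, d) = (((p + d) - 3) - 2)**2 = (((d + p) - 3) - 2)**2 = ((-3 + d + p) - 2)**2 = (-5 + d + p)**2)
B(-3, -38) - 1704 = (-5 - 38 - 3)**2 - 1704 = (-46)**2 - 1704 = 2116 - 1704 = 412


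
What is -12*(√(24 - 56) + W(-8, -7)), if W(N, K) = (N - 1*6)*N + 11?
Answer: -1476 - 48*I*√2 ≈ -1476.0 - 67.882*I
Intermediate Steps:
W(N, K) = 11 + N*(-6 + N) (W(N, K) = (N - 6)*N + 11 = (-6 + N)*N + 11 = N*(-6 + N) + 11 = 11 + N*(-6 + N))
-12*(√(24 - 56) + W(-8, -7)) = -12*(√(24 - 56) + (11 + (-8)² - 6*(-8))) = -12*(√(-32) + (11 + 64 + 48)) = -12*(4*I*√2 + 123) = -12*(123 + 4*I*√2) = -1476 - 48*I*√2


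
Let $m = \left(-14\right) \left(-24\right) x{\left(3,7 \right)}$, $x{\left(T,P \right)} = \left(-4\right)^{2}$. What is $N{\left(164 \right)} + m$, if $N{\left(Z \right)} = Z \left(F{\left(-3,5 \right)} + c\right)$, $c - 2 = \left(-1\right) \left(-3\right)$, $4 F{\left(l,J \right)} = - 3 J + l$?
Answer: $5458$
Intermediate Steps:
$x{\left(T,P \right)} = 16$
$F{\left(l,J \right)} = - \frac{3 J}{4} + \frac{l}{4}$ ($F{\left(l,J \right)} = \frac{- 3 J + l}{4} = \frac{l - 3 J}{4} = - \frac{3 J}{4} + \frac{l}{4}$)
$m = 5376$ ($m = \left(-14\right) \left(-24\right) 16 = 336 \cdot 16 = 5376$)
$c = 5$ ($c = 2 - -3 = 2 + 3 = 5$)
$N{\left(Z \right)} = \frac{Z}{2}$ ($N{\left(Z \right)} = Z \left(\left(\left(- \frac{3}{4}\right) 5 + \frac{1}{4} \left(-3\right)\right) + 5\right) = Z \left(\left(- \frac{15}{4} - \frac{3}{4}\right) + 5\right) = Z \left(- \frac{9}{2} + 5\right) = Z \frac{1}{2} = \frac{Z}{2}$)
$N{\left(164 \right)} + m = \frac{1}{2} \cdot 164 + 5376 = 82 + 5376 = 5458$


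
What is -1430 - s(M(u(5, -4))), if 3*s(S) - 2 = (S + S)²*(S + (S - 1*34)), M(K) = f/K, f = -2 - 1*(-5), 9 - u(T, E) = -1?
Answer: -534997/375 ≈ -1426.7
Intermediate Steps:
u(T, E) = 10 (u(T, E) = 9 - 1*(-1) = 9 + 1 = 10)
f = 3 (f = -2 + 5 = 3)
M(K) = 3/K
s(S) = ⅔ + 4*S²*(-34 + 2*S)/3 (s(S) = ⅔ + ((S + S)²*(S + (S - 1*34)))/3 = ⅔ + ((2*S)²*(S + (S - 34)))/3 = ⅔ + ((4*S²)*(S + (-34 + S)))/3 = ⅔ + ((4*S²)*(-34 + 2*S))/3 = ⅔ + (4*S²*(-34 + 2*S))/3 = ⅔ + 4*S²*(-34 + 2*S)/3)
-1430 - s(M(u(5, -4))) = -1430 - (⅔ - 136*(3/10)²/3 + 8*(3/10)³/3) = -1430 - (⅔ - 136/3*9/100 + (8/3)*(27/1000)) = -1430 - (⅔ - 102/25 + 9/125) = -1430 - 1*(-1253/375) = -1430 + 1253/375 = -534997/375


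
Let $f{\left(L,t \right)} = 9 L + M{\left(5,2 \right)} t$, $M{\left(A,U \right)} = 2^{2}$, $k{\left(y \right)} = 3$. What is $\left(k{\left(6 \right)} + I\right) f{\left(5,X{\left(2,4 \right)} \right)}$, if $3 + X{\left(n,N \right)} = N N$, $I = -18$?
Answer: $-1455$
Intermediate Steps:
$X{\left(n,N \right)} = -3 + N^{2}$ ($X{\left(n,N \right)} = -3 + N N = -3 + N^{2}$)
$M{\left(A,U \right)} = 4$
$f{\left(L,t \right)} = 4 t + 9 L$ ($f{\left(L,t \right)} = 9 L + 4 t = 4 t + 9 L$)
$\left(k{\left(6 \right)} + I\right) f{\left(5,X{\left(2,4 \right)} \right)} = \left(3 - 18\right) \left(4 \left(-3 + 4^{2}\right) + 9 \cdot 5\right) = - 15 \left(4 \left(-3 + 16\right) + 45\right) = - 15 \left(4 \cdot 13 + 45\right) = - 15 \left(52 + 45\right) = \left(-15\right) 97 = -1455$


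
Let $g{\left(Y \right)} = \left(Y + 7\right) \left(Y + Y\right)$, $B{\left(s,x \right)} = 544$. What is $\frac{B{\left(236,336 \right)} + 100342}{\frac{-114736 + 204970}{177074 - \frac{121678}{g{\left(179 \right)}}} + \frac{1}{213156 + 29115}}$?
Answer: $\frac{144094905448883321202}{727848740038633} \approx 1.9797 \cdot 10^{5}$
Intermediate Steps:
$g{\left(Y \right)} = 2 Y \left(7 + Y\right)$ ($g{\left(Y \right)} = \left(7 + Y\right) 2 Y = 2 Y \left(7 + Y\right)$)
$\frac{B{\left(236,336 \right)} + 100342}{\frac{-114736 + 204970}{177074 - \frac{121678}{g{\left(179 \right)}}} + \frac{1}{213156 + 29115}} = \frac{544 + 100342}{\frac{-114736 + 204970}{177074 - \frac{121678}{2 \cdot 179 \left(7 + 179\right)}} + \frac{1}{213156 + 29115}} = \frac{100886}{\frac{90234}{177074 - \frac{121678}{2 \cdot 179 \cdot 186}} + \frac{1}{242271}} = \frac{100886}{\frac{90234}{177074 - \frac{121678}{66588}} + \frac{1}{242271}} = \frac{100886}{\frac{90234}{177074 - \frac{60839}{33294}} + \frac{1}{242271}} = \frac{100886}{\frac{90234}{\frac{5895440917}{33294}} + \frac{1}{242271}} = \frac{100886}{90234 \cdot \frac{33294}{5895440917} + \frac{1}{242271}} = \frac{100886}{\frac{3004250796}{5895440917} + \frac{1}{242271}} = \frac{100886}{\frac{727848740038633}{1428294366402507}} = 100886 \cdot \frac{1428294366402507}{727848740038633} = \frac{144094905448883321202}{727848740038633}$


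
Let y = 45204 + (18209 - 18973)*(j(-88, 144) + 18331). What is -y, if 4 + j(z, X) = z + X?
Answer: 13999408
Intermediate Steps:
j(z, X) = -4 + X + z (j(z, X) = -4 + (z + X) = -4 + (X + z) = -4 + X + z)
y = -13999408 (y = 45204 + (18209 - 18973)*((-4 + 144 - 88) + 18331) = 45204 - 764*(52 + 18331) = 45204 - 764*18383 = 45204 - 14044612 = -13999408)
-y = -1*(-13999408) = 13999408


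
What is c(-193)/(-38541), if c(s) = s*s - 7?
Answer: -12414/12847 ≈ -0.96630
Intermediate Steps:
c(s) = -7 + s**2 (c(s) = s**2 - 7 = -7 + s**2)
c(-193)/(-38541) = (-7 + (-193)**2)/(-38541) = (-7 + 37249)*(-1/38541) = 37242*(-1/38541) = -12414/12847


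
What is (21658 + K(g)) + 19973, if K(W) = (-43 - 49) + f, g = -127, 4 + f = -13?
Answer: 41522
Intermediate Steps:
f = -17 (f = -4 - 13 = -17)
K(W) = -109 (K(W) = (-43 - 49) - 17 = -92 - 17 = -109)
(21658 + K(g)) + 19973 = (21658 - 109) + 19973 = 21549 + 19973 = 41522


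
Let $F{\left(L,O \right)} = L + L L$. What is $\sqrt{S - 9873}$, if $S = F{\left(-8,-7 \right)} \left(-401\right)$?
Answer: $i \sqrt{32329} \approx 179.8 i$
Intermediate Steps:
$F{\left(L,O \right)} = L + L^{2}$
$S = -22456$ ($S = - 8 \left(1 - 8\right) \left(-401\right) = \left(-8\right) \left(-7\right) \left(-401\right) = 56 \left(-401\right) = -22456$)
$\sqrt{S - 9873} = \sqrt{-22456 - 9873} = \sqrt{-32329} = i \sqrt{32329}$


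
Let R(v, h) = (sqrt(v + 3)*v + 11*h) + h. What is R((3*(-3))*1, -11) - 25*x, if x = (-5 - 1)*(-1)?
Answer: -282 - 9*I*sqrt(6) ≈ -282.0 - 22.045*I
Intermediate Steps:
R(v, h) = 12*h + v*sqrt(3 + v) (R(v, h) = (sqrt(3 + v)*v + 11*h) + h = (v*sqrt(3 + v) + 11*h) + h = (11*h + v*sqrt(3 + v)) + h = 12*h + v*sqrt(3 + v))
x = 6 (x = -6*(-1) = 6)
R((3*(-3))*1, -11) - 25*x = (12*(-11) + ((3*(-3))*1)*sqrt(3 + (3*(-3))*1)) - 25*6 = (-132 + (-9*1)*sqrt(3 - 9*1)) - 150 = (-132 - 9*sqrt(3 - 9)) - 150 = (-132 - 9*I*sqrt(6)) - 150 = -282 - 9*I*sqrt(6)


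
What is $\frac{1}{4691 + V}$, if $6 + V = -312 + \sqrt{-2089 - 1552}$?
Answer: $\frac{4373}{19126770} - \frac{i \sqrt{3641}}{19126770} \approx 0.00022863 - 3.1548 \cdot 10^{-6} i$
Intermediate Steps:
$V = -318 + i \sqrt{3641}$ ($V = -6 - \left(312 - \sqrt{-2089 - 1552}\right) = -6 - \left(312 - \sqrt{-3641}\right) = -6 - \left(312 - i \sqrt{3641}\right) = -318 + i \sqrt{3641} \approx -318.0 + 60.341 i$)
$\frac{1}{4691 + V} = \frac{1}{4691 - \left(318 - i \sqrt{3641}\right)} = \frac{1}{4373 + i \sqrt{3641}}$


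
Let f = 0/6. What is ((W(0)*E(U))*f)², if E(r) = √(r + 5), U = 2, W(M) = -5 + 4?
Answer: 0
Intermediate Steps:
W(M) = -1
E(r) = √(5 + r)
f = 0 (f = 0*(⅙) = 0)
((W(0)*E(U))*f)² = (-√(5 + 2)*0)² = (-√7*0)² = 0² = 0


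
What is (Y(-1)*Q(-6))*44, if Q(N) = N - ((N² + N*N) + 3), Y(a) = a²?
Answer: -3564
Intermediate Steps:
Q(N) = -3 + N - 2*N² (Q(N) = N - ((N² + N²) + 3) = N - (2*N² + 3) = N - (3 + 2*N²) = N + (-3 - 2*N²) = -3 + N - 2*N²)
(Y(-1)*Q(-6))*44 = ((-1)²*(-3 - 6 - 2*(-6)²))*44 = (1*(-3 - 6 - 2*36))*44 = (1*(-3 - 6 - 72))*44 = (1*(-81))*44 = -81*44 = -3564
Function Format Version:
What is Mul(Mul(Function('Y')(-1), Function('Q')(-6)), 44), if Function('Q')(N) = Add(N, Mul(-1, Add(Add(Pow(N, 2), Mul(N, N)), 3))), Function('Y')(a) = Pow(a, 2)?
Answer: -3564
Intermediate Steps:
Function('Q')(N) = Add(-3, N, Mul(-2, Pow(N, 2))) (Function('Q')(N) = Add(N, Mul(-1, Add(Add(Pow(N, 2), Pow(N, 2)), 3))) = Add(N, Mul(-1, Add(Mul(2, Pow(N, 2)), 3))) = Add(N, Mul(-1, Add(3, Mul(2, Pow(N, 2))))) = Add(N, Add(-3, Mul(-2, Pow(N, 2)))) = Add(-3, N, Mul(-2, Pow(N, 2))))
Mul(Mul(Function('Y')(-1), Function('Q')(-6)), 44) = Mul(Mul(Pow(-1, 2), Add(-3, -6, Mul(-2, Pow(-6, 2)))), 44) = Mul(Mul(1, Add(-3, -6, Mul(-2, 36))), 44) = Mul(Mul(1, Add(-3, -6, -72)), 44) = Mul(Mul(1, -81), 44) = Mul(-81, 44) = -3564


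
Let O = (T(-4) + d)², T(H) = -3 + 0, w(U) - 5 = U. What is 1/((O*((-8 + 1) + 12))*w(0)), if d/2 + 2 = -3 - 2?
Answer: 1/7225 ≈ 0.00013841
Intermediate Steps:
w(U) = 5 + U
T(H) = -3
d = -14 (d = -4 + 2*(-3 - 2) = -4 + 2*(-5) = -4 - 10 = -14)
O = 289 (O = (-3 - 14)² = (-17)² = 289)
1/((O*((-8 + 1) + 12))*w(0)) = 1/((289*((-8 + 1) + 12))*(5 + 0)) = 1/((289*(-7 + 12))*5) = 1/((289*5)*5) = 1/(1445*5) = 1/7225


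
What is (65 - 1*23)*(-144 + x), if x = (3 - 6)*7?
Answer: -6930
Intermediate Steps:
x = -21 (x = -3*7 = -21)
(65 - 1*23)*(-144 + x) = (65 - 1*23)*(-144 - 21) = (65 - 23)*(-165) = 42*(-165) = -6930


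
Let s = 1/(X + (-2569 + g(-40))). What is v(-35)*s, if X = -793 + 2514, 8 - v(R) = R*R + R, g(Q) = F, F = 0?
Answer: 591/424 ≈ 1.3939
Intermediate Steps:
g(Q) = 0
v(R) = 8 - R - R² (v(R) = 8 - (R*R + R) = 8 - (R² + R) = 8 - (R + R²) = 8 + (-R - R²) = 8 - R - R²)
X = 1721
s = -1/848 (s = 1/(1721 + (-2569 + 0)) = 1/(1721 - 2569) = 1/(-848) = -1/848 ≈ -0.0011792)
v(-35)*s = (8 - 1*(-35) - 1*(-35)²)*(-1/848) = (8 + 35 - 1*1225)*(-1/848) = (8 + 35 - 1225)*(-1/848) = -1182*(-1/848) = 591/424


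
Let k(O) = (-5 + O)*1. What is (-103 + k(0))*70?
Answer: -7560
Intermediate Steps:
k(O) = -5 + O
(-103 + k(0))*70 = (-103 + (-5 + 0))*70 = (-103 - 5)*70 = -108*70 = -7560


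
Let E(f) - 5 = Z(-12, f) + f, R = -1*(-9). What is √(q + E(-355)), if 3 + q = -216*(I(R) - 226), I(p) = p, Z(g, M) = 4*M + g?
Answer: √45087 ≈ 212.34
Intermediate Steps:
Z(g, M) = g + 4*M
R = 9
E(f) = -7 + 5*f (E(f) = 5 + ((-12 + 4*f) + f) = 5 + (-12 + 5*f) = -7 + 5*f)
q = 46869 (q = -3 - 216*(9 - 226) = -3 - 216*(-217) = -3 + 46872 = 46869)
√(q + E(-355)) = √(46869 + (-7 + 5*(-355))) = √(46869 + (-7 - 1775)) = √(46869 - 1782) = √45087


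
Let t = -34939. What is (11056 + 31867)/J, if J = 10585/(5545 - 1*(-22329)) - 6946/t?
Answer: 41802266992178/563442119 ≈ 74191.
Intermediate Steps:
J = 563442119/973889686 (J = 10585/(5545 - 1*(-22329)) - 6946/(-34939) = 10585/(5545 + 22329) - 6946*(-1/34939) = 10585/27874 + 6946/34939 = 563442119/973889686 ≈ 0.57855)
(11056 + 31867)/J = (11056 + 31867)/(563442119/973889686) = 42923*(973889686/563442119) = 41802266992178/563442119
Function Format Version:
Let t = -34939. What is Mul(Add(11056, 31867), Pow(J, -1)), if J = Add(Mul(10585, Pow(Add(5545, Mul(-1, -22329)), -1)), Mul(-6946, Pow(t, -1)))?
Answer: Rational(41802266992178, 563442119) ≈ 74191.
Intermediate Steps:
J = Rational(563442119, 973889686) (J = Add(Mul(10585, Pow(Add(5545, Mul(-1, -22329)), -1)), Mul(-6946, Pow(-34939, -1))) = Add(Mul(10585, Pow(Add(5545, 22329), -1)), Mul(-6946, Rational(-1, 34939))) = Add(Mul(10585, Pow(27874, -1)), Rational(6946, 34939)) = Add(Mul(10585, Rational(1, 27874)), Rational(6946, 34939)) = Add(Rational(10585, 27874), Rational(6946, 34939)) = Rational(563442119, 973889686) ≈ 0.57855)
Mul(Add(11056, 31867), Pow(J, -1)) = Mul(Add(11056, 31867), Pow(Rational(563442119, 973889686), -1)) = Mul(42923, Rational(973889686, 563442119)) = Rational(41802266992178, 563442119)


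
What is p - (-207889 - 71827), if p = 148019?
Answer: 427735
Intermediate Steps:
p - (-207889 - 71827) = 148019 - (-207889 - 71827) = 148019 - 1*(-279716) = 148019 + 279716 = 427735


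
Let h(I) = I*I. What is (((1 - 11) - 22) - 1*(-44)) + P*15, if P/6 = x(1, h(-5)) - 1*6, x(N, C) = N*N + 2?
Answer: -258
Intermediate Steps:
h(I) = I**2
x(N, C) = 2 + N**2 (x(N, C) = N**2 + 2 = 2 + N**2)
P = -18 (P = 6*((2 + 1**2) - 1*6) = 6*((2 + 1) - 6) = 6*(3 - 6) = 6*(-3) = -18)
(((1 - 11) - 22) - 1*(-44)) + P*15 = (((1 - 11) - 22) - 1*(-44)) - 18*15 = ((-10 - 22) + 44) - 270 = (-32 + 44) - 270 = 12 - 270 = -258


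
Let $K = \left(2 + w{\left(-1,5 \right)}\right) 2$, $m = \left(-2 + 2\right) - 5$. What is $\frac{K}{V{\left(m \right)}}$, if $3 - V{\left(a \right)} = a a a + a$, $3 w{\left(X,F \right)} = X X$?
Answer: $\frac{2}{57} \approx 0.035088$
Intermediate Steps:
$w{\left(X,F \right)} = \frac{X^{2}}{3}$ ($w{\left(X,F \right)} = \frac{X X}{3} = \frac{X^{2}}{3}$)
$m = -5$ ($m = 0 - 5 = -5$)
$K = \frac{14}{3}$ ($K = \left(2 + \frac{\left(-1\right)^{2}}{3}\right) 2 = \left(2 + \frac{1}{3} \cdot 1\right) 2 = \left(2 + \frac{1}{3}\right) 2 = \frac{7}{3} \cdot 2 = \frac{14}{3} \approx 4.6667$)
$V{\left(a \right)} = 3 - a - a^{3}$ ($V{\left(a \right)} = 3 - \left(a a a + a\right) = 3 - \left(a^{2} a + a\right) = 3 - \left(a^{3} + a\right) = 3 - \left(a + a^{3}\right) = 3 - a - a^{3}$)
$\frac{K}{V{\left(m \right)}} = \frac{14}{3 \left(3 - -5 - \left(-5\right)^{3}\right)} = \frac{14}{3 \left(3 + 5 - -125\right)} = \frac{14}{3 \left(3 + 5 + 125\right)} = \frac{14}{3 \cdot 133} = \frac{14}{3} \cdot \frac{1}{133} = \frac{2}{57}$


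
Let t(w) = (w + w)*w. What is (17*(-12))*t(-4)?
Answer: -6528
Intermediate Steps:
t(w) = 2*w² (t(w) = (2*w)*w = 2*w²)
(17*(-12))*t(-4) = (17*(-12))*(2*(-4)²) = -408*16 = -204*32 = -6528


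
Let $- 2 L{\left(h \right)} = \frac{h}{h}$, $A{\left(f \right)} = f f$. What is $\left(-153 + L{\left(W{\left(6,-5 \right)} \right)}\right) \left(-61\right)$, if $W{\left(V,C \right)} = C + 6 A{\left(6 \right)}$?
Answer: $\frac{18727}{2} \approx 9363.5$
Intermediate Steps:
$A{\left(f \right)} = f^{2}$
$W{\left(V,C \right)} = 216 + C$ ($W{\left(V,C \right)} = C + 6 \cdot 6^{2} = C + 6 \cdot 36 = C + 216 = 216 + C$)
$L{\left(h \right)} = - \frac{1}{2}$ ($L{\left(h \right)} = - \frac{h \frac{1}{h}}{2} = \left(- \frac{1}{2}\right) 1 = - \frac{1}{2}$)
$\left(-153 + L{\left(W{\left(6,-5 \right)} \right)}\right) \left(-61\right) = \left(-153 - \frac{1}{2}\right) \left(-61\right) = \left(- \frac{307}{2}\right) \left(-61\right) = \frac{18727}{2}$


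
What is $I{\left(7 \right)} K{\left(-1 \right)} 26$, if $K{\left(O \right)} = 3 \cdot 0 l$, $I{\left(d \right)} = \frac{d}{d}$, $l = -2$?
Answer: $0$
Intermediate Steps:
$I{\left(d \right)} = 1$
$K{\left(O \right)} = 0$ ($K{\left(O \right)} = 3 \cdot 0 \left(-2\right) = 0 \left(-2\right) = 0$)
$I{\left(7 \right)} K{\left(-1 \right)} 26 = 1 \cdot 0 \cdot 26 = 0 \cdot 26 = 0$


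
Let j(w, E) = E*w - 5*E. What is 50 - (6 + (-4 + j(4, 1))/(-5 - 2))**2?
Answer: 241/49 ≈ 4.9184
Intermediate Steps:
j(w, E) = -5*E + E*w
50 - (6 + (-4 + j(4, 1))/(-5 - 2))**2 = 50 - (6 + (-4 + 1*(-5 + 4))/(-5 - 2))**2 = 50 - (6 + (-4 + 1*(-1))/(-7))**2 = 50 - (6 + (-4 - 1)*(-1/7))**2 = 50 - (6 - 5*(-1/7))**2 = 50 - (6 + 5/7)**2 = 50 - (47/7)**2 = 50 - 1*2209/49 = 50 - 2209/49 = 241/49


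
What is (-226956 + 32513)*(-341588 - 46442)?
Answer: 75449717290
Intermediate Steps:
(-226956 + 32513)*(-341588 - 46442) = -194443*(-388030) = 75449717290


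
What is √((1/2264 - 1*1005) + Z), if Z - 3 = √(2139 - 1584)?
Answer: √(-1283986282 + 1281424*√555)/1132 ≈ 31.28*I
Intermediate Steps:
Z = 3 + √555 (Z = 3 + √(2139 - 1584) = 3 + √555 ≈ 26.558)
√((1/2264 - 1*1005) + Z) = √((1/2264 - 1*1005) + (3 + √555)) = √((1/2264 - 1005) + (3 + √555)) = √(-2275319/2264 + (3 + √555)) = √(-2268527/2264 + √555)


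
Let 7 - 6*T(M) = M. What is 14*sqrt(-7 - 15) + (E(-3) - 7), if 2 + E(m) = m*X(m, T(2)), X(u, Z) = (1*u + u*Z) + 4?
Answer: -9/2 + 14*I*sqrt(22) ≈ -4.5 + 65.666*I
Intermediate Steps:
T(M) = 7/6 - M/6
X(u, Z) = 4 + u + Z*u (X(u, Z) = (u + Z*u) + 4 = 4 + u + Z*u)
E(m) = -2 + m*(4 + 11*m/6) (E(m) = -2 + m*(4 + m + (7/6 - 1/6*2)*m) = -2 + m*(4 + m + (7/6 - 1/3)*m) = -2 + m*(4 + m + 5*m/6) = -2 + m*(4 + 11*m/6))
14*sqrt(-7 - 15) + (E(-3) - 7) = 14*sqrt(-7 - 15) + ((-2 + (1/6)*(-3)*(24 + 11*(-3))) - 7) = 14*sqrt(-22) + ((-2 + (1/6)*(-3)*(24 - 33)) - 7) = 14*(I*sqrt(22)) + ((-2 + (1/6)*(-3)*(-9)) - 7) = 14*I*sqrt(22) + ((-2 + 9/2) - 7) = 14*I*sqrt(22) + (5/2 - 7) = 14*I*sqrt(22) - 9/2 = -9/2 + 14*I*sqrt(22)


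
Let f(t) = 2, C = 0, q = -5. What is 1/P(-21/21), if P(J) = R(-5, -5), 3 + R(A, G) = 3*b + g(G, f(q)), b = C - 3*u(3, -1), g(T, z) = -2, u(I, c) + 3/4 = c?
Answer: 4/43 ≈ 0.093023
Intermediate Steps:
u(I, c) = -3/4 + c
b = 21/4 (b = 0 - 3*(-3/4 - 1) = 0 - 3*(-7/4) = 0 + 21/4 = 21/4 ≈ 5.2500)
R(A, G) = 43/4 (R(A, G) = -3 + (3*(21/4) - 2) = -3 + (63/4 - 2) = -3 + 55/4 = 43/4)
P(J) = 43/4
1/P(-21/21) = 1/(43/4) = 4/43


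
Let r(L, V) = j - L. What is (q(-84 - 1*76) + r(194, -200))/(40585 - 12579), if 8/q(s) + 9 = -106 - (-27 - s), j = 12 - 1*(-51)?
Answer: -2031/434093 ≈ -0.0046787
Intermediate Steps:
j = 63 (j = 12 + 51 = 63)
r(L, V) = 63 - L
q(s) = 8/(-88 + s) (q(s) = 8/(-9 + (-106 - (-27 - s))) = 8/(-9 + (-106 + (27 + s))) = 8/(-9 + (-79 + s)) = 8/(-88 + s))
(q(-84 - 1*76) + r(194, -200))/(40585 - 12579) = (8/(-88 + (-84 - 1*76)) + (63 - 1*194))/(40585 - 12579) = (8/(-88 + (-84 - 76)) + (63 - 194))/28006 = (8/(-88 - 160) - 131)*(1/28006) = (8/(-248) - 131)*(1/28006) = (8*(-1/248) - 131)*(1/28006) = (-1/31 - 131)*(1/28006) = -4062/31*1/28006 = -2031/434093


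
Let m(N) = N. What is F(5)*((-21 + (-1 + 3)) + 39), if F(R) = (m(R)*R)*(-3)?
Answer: -1500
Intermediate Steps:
F(R) = -3*R² (F(R) = (R*R)*(-3) = R²*(-3) = -3*R²)
F(5)*((-21 + (-1 + 3)) + 39) = (-3*5²)*((-21 + (-1 + 3)) + 39) = (-3*25)*((-21 + 2) + 39) = -75*(-19 + 39) = -75*20 = -1500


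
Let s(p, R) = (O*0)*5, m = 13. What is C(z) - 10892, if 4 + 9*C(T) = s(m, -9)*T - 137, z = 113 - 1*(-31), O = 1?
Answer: -32723/3 ≈ -10908.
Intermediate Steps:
s(p, R) = 0 (s(p, R) = (1*0)*5 = 0*5 = 0)
z = 144 (z = 113 + 31 = 144)
C(T) = -47/3 (C(T) = -4/9 + (0*T - 137)/9 = -4/9 + (0 - 137)/9 = -4/9 + (⅑)*(-137) = -4/9 - 137/9 = -47/3)
C(z) - 10892 = -47/3 - 10892 = -32723/3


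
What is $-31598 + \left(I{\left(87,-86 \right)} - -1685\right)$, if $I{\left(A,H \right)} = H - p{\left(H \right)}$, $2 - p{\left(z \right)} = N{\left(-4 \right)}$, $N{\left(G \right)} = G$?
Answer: $-30005$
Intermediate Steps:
$p{\left(z \right)} = 6$ ($p{\left(z \right)} = 2 - -4 = 2 + 4 = 6$)
$I{\left(A,H \right)} = -6 + H$ ($I{\left(A,H \right)} = H - 6 = -6 + H$)
$-31598 + \left(I{\left(87,-86 \right)} - -1685\right) = -31598 - -1593 = -31598 + \left(-92 + 1685\right) = -31598 + 1593 = -30005$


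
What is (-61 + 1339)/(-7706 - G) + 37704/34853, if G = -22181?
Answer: 196769178/168165725 ≈ 1.1701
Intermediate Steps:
(-61 + 1339)/(-7706 - G) + 37704/34853 = (-61 + 1339)/(-7706 - 1*(-22181)) + 37704/34853 = 1278/(-7706 + 22181) + 37704*(1/34853) = 1278/14475 + 37704/34853 = 1278*(1/14475) + 37704/34853 = 426/4825 + 37704/34853 = 196769178/168165725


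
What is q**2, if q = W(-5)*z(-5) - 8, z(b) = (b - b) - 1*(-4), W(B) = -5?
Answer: 784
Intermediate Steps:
z(b) = 4 (z(b) = 0 + 4 = 4)
q = -28 (q = -5*4 - 8 = -20 - 8 = -28)
q**2 = (-28)**2 = 784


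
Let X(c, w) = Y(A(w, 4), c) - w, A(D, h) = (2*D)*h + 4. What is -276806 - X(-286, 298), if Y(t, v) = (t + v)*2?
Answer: -280712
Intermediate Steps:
A(D, h) = 4 + 2*D*h (A(D, h) = 2*D*h + 4 = 4 + 2*D*h)
Y(t, v) = 2*t + 2*v
X(c, w) = 8 + 2*c + 15*w (X(c, w) = (2*(4 + 2*w*4) + 2*c) - w = (2*(4 + 8*w) + 2*c) - w = ((8 + 16*w) + 2*c) - w = (8 + 2*c + 16*w) - w = 8 + 2*c + 15*w)
-276806 - X(-286, 298) = -276806 - (8 + 2*(-286) + 15*298) = -276806 - (8 - 572 + 4470) = -276806 - 1*3906 = -276806 - 3906 = -280712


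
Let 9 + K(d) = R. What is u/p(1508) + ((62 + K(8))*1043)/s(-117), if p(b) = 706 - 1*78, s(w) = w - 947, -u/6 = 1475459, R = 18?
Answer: -338065555/23864 ≈ -14166.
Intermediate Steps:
K(d) = 9 (K(d) = -9 + 18 = 9)
u = -8852754 (u = -6*1475459 = -8852754)
s(w) = -947 + w
p(b) = 628 (p(b) = 706 - 78 = 628)
u/p(1508) + ((62 + K(8))*1043)/s(-117) = -8852754/628 + ((62 + 9)*1043)/(-947 - 117) = -8852754*1/628 + (71*1043)/(-1064) = -4426377/314 + 74053*(-1/1064) = -4426377/314 - 10579/152 = -338065555/23864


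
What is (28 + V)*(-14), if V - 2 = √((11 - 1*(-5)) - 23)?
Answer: -420 - 14*I*√7 ≈ -420.0 - 37.041*I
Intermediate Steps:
V = 2 + I*√7 (V = 2 + √((11 - 1*(-5)) - 23) = 2 + √((11 + 5) - 23) = 2 + √(16 - 23) = 2 + √(-7) = 2 + I*√7 ≈ 2.0 + 2.6458*I)
(28 + V)*(-14) = (28 + (2 + I*√7))*(-14) = (30 + I*√7)*(-14) = -420 - 14*I*√7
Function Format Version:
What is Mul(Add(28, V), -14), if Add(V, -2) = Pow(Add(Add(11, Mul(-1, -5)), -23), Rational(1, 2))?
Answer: Add(-420, Mul(-14, I, Pow(7, Rational(1, 2)))) ≈ Add(-420.00, Mul(-37.041, I))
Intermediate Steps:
V = Add(2, Mul(I, Pow(7, Rational(1, 2)))) (V = Add(2, Pow(Add(Add(11, Mul(-1, -5)), -23), Rational(1, 2))) = Add(2, Pow(Add(Add(11, 5), -23), Rational(1, 2))) = Add(2, Pow(Add(16, -23), Rational(1, 2))) = Add(2, Pow(-7, Rational(1, 2))) = Add(2, Mul(I, Pow(7, Rational(1, 2)))) ≈ Add(2.0000, Mul(2.6458, I)))
Mul(Add(28, V), -14) = Mul(Add(28, Add(2, Mul(I, Pow(7, Rational(1, 2))))), -14) = Mul(Add(30, Mul(I, Pow(7, Rational(1, 2)))), -14) = Add(-420, Mul(-14, I, Pow(7, Rational(1, 2))))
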